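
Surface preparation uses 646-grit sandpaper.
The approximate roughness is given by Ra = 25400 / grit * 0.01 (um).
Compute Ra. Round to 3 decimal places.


Ra = 25400 / 646 * 0.01
= 254 / 646
= 0.393 um

0.393


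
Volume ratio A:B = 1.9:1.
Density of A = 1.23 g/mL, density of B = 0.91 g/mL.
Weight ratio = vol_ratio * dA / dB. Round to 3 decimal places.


Wt ratio = 1.9 * 1.23 / 0.91
= 2.568

2.568


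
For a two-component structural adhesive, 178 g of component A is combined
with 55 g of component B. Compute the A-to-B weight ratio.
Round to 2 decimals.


Weight ratio A:B = 178 / 55
= 3.24

3.24


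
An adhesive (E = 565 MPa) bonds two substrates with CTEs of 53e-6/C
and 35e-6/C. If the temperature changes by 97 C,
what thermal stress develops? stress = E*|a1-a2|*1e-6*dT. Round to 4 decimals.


Stress = 565 * |53 - 35| * 1e-6 * 97
= 0.9865 MPa

0.9865


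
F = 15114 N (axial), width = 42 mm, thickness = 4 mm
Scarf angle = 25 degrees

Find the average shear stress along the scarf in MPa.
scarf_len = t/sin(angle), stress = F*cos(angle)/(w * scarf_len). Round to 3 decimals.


scarf_len = 4/sin(25 deg) = 9.4648
cos(25 deg) = 0.906308
stress = 15114*0.906308/(42*9.4648) = 34.458 MPa

34.458


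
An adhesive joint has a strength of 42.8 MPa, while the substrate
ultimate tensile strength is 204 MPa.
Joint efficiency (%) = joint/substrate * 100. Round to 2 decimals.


Efficiency = 42.8 / 204 * 100
= 20.98%

20.98


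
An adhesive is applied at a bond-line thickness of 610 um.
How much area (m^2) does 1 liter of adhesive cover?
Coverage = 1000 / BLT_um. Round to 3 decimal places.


Coverage = 1000 / 610 = 1.639 m^2

1.639


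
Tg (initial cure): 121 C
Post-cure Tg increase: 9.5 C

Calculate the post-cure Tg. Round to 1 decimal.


Post-cure Tg = 121 + 9.5 = 130.5 C

130.5


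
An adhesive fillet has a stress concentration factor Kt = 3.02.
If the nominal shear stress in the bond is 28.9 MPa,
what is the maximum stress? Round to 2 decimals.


Max stress = 28.9 * 3.02 = 87.28 MPa

87.28


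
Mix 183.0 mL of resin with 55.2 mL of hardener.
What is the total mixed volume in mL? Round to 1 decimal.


Total = 183.0 + 55.2 = 238.2 mL

238.2


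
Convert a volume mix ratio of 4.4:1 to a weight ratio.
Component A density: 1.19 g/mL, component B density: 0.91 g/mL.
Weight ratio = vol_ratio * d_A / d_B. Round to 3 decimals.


= 4.4 * 1.19 / 0.91 = 5.754

5.754


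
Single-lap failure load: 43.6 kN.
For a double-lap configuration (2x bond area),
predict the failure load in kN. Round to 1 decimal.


Failure load = 43.6 * 2 = 87.2 kN

87.2


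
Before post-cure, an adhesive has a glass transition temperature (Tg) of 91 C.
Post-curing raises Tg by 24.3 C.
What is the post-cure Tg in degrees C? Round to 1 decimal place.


Tg_post = Tg_base + delta_Tg
= 91 + 24.3
= 115.3 C

115.3


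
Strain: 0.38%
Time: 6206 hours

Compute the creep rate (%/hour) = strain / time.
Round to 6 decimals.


Creep rate = 0.38 / 6206
= 0.000061 %/h

0.000061


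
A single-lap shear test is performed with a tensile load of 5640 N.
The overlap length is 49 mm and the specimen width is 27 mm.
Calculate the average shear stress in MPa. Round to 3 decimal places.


Shear stress = F / (overlap * width)
= 5640 / (49 * 27)
= 5640 / 1323
= 4.263 MPa

4.263


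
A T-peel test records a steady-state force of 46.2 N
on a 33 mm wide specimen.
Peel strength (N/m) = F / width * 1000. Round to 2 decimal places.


Peel strength = 46.2 / 33 * 1000
= 1400.00 N/m

1400.00


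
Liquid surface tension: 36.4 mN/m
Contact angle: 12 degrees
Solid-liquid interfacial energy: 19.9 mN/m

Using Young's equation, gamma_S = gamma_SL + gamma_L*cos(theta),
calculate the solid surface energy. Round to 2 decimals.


gamma_S = 19.9 + 36.4 * cos(12)
= 55.50 mN/m

55.50


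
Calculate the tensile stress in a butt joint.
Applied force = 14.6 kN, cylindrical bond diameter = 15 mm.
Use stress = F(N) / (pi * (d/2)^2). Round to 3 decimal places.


A = pi * 7.5^2 = 176.7146 mm^2
sigma = 14600.0 / 176.7146 = 82.619 MPa

82.619


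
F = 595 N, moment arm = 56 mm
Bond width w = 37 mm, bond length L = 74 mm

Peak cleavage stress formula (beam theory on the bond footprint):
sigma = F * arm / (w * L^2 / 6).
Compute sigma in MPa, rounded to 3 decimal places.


sigma = (595 * 56) / (37 * 5476 / 6)
= 33320 * 6 / 202612
= 199920 / 202612
= 0.987 MPa

0.987


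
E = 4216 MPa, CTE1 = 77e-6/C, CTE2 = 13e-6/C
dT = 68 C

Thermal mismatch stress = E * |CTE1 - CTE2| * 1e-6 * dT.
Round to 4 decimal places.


= 4216 * 64e-6 * 68
= 18.3480 MPa

18.3480


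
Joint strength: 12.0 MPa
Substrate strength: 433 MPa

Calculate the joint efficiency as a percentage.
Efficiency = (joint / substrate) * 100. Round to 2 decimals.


Efficiency = (12.0 / 433) * 100 = 2.77%

2.77


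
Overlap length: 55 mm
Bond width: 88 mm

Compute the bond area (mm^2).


Bond area = 55 * 88 = 4840 mm^2

4840


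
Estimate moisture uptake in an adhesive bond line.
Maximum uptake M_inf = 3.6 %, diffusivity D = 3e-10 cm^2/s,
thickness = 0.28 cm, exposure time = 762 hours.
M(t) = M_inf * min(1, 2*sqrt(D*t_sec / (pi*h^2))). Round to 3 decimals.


Convert time: 762 h = 2743200 s
ratio = min(1, 2*sqrt(3e-10*2743200/(pi*0.28^2)))
= 0.115608
M(t) = 3.6 * 0.115608 = 0.416%

0.416


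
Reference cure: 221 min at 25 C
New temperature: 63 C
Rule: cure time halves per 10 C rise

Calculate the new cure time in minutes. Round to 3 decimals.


factor = 2^((63-25)/10) = 13.9288
t_new = 221 / 13.9288 = 15.866 min

15.866


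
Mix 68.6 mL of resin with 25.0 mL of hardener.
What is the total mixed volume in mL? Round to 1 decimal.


Total = 68.6 + 25.0 = 93.6 mL

93.6


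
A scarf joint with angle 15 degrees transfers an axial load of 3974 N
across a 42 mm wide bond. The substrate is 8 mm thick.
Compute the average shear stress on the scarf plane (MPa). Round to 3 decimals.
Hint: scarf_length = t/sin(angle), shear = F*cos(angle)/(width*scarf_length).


scarf_length = 8 / sin(15 deg) = 30.9096 mm
cos(15 deg) = 0.965926
shear stress = 3974 * 0.965926 / (42 * 30.9096)
= 2.957 MPa

2.957


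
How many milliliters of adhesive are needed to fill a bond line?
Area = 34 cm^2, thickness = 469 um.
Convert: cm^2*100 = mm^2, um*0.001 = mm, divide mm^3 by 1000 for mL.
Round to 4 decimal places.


= (34 * 100) * (469 * 0.001) / 1000
= 1.5946 mL

1.5946


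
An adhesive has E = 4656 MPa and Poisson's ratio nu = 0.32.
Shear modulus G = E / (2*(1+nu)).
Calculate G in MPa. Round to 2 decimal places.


G = 4656 / (2*(1+0.32))
= 4656 / 2.64
= 1763.64 MPa

1763.64


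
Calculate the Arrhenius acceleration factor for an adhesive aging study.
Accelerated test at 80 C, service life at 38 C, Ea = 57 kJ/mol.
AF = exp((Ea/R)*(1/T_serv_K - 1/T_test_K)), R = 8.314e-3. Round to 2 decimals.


T_test = 353.15 K, T_serv = 311.15 K
Ea/R = 57 / 0.008314 = 6855.91
AF = exp(6855.91 * (1/311.15 - 1/353.15))
= 13.74

13.74


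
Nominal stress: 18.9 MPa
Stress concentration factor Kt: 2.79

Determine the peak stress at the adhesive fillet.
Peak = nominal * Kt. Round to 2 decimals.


Peak stress = 18.9 * 2.79
= 52.73 MPa

52.73


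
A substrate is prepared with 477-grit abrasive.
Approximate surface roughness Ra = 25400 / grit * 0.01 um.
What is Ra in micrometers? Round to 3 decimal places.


Ra = 25400 / 477 * 0.01 = 0.532 um

0.532


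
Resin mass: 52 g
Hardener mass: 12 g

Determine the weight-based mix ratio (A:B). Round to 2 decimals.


Ratio = 52 / 12 = 4.33

4.33


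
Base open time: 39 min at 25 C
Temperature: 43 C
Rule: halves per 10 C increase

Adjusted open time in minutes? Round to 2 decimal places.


Acceleration = 2^((43-25)/10) = 3.4822
Open time = 39 / 3.4822 = 11.20 min

11.20


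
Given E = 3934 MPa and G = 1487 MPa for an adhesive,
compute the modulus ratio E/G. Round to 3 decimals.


E/G ratio = 3934 / 1487 = 2.646

2.646


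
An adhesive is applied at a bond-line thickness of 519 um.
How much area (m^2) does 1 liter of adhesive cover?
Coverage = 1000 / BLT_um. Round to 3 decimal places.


Coverage = 1000 / 519 = 1.927 m^2

1.927


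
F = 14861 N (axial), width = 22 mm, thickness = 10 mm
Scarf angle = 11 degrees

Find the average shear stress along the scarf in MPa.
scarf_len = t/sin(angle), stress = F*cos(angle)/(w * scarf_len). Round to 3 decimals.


scarf_len = 10/sin(11 deg) = 52.4084
cos(11 deg) = 0.981627
stress = 14861*0.981627/(22*52.4084) = 12.652 MPa

12.652


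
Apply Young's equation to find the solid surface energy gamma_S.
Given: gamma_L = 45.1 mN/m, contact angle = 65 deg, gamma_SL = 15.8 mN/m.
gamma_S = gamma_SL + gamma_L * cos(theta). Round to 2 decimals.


theta_rad = 65 * pi/180 = 1.134464
gamma_S = 15.8 + 45.1 * cos(1.134464)
= 34.86 mN/m

34.86


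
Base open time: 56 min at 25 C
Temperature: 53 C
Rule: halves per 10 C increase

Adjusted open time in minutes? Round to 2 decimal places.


Acceleration = 2^((53-25)/10) = 6.9644
Open time = 56 / 6.9644 = 8.04 min

8.04


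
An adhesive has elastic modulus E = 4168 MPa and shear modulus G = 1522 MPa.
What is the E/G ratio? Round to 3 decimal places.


E/G = 4168 / 1522 = 2.739

2.739


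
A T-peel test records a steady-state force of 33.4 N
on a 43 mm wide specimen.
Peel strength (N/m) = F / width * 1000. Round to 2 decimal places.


Peel strength = 33.4 / 43 * 1000
= 776.74 N/m

776.74


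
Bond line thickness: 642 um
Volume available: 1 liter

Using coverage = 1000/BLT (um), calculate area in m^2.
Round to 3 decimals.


1 L = 1e6 mm^3, thickness = 642 um = 0.642 mm
Area = 1e6 / 0.642 mm^2 = (1e6 / 0.642) / 1e6 m^2 = 1000 / 642 m^2
= 1.558 m^2

1.558


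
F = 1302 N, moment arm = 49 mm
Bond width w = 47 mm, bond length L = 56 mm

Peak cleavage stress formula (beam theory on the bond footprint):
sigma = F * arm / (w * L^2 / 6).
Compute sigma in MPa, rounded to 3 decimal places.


sigma = (1302 * 49) / (47 * 3136 / 6)
= 63798 * 6 / 147392
= 382788 / 147392
= 2.597 MPa

2.597


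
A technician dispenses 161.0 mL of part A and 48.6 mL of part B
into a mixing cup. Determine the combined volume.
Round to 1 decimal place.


Combined volume = 161.0 + 48.6
= 209.6 mL

209.6


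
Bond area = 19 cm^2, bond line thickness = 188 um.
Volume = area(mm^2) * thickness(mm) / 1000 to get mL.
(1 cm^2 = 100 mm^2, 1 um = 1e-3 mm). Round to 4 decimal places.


area_mm2 = 19 * 100 = 1900
blt_mm = 188 * 1e-3 = 0.188
vol_mm3 = 1900 * 0.188 = 357.2
vol_mL = 357.2 / 1000 = 0.3572 mL

0.3572


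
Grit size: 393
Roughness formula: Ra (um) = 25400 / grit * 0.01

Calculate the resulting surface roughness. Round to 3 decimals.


Ra = 25400 / 393 * 0.01
= 0.646 um

0.646


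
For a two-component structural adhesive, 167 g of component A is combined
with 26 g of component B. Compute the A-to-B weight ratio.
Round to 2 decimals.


Weight ratio A:B = 167 / 26
= 6.42

6.42


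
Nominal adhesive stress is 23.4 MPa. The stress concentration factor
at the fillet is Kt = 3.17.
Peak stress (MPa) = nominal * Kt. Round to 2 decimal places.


Peak = 23.4 * 3.17 = 74.18 MPa

74.18


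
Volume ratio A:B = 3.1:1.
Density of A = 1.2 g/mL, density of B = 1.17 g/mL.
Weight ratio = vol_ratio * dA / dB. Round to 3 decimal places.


Wt ratio = 3.1 * 1.2 / 1.17
= 3.179

3.179


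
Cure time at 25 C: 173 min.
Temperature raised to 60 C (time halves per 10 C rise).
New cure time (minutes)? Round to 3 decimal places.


Acceleration factor = 2^(35/10) = 11.3137
New time = 173 / 11.3137 = 15.291 min

15.291


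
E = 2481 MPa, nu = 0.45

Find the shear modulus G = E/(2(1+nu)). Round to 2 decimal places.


G = 2481 / (2 * 1.45)
= 855.52 MPa

855.52


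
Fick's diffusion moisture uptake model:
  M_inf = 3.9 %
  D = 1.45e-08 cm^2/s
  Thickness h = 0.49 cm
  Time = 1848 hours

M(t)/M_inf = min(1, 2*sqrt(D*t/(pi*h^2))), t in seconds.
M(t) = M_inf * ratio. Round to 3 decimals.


t_sec = 1848 * 3600 = 6652800
ratio = 2*sqrt(1.45e-08*6652800/(pi*0.49^2))
= min(1, 0.715229)
= 0.715229
M(t) = 3.9 * 0.715229 = 2.789 %

2.789


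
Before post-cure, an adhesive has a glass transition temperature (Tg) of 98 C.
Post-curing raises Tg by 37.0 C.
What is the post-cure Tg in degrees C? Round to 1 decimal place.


Tg_post = Tg_base + delta_Tg
= 98 + 37.0
= 135.0 C

135.0


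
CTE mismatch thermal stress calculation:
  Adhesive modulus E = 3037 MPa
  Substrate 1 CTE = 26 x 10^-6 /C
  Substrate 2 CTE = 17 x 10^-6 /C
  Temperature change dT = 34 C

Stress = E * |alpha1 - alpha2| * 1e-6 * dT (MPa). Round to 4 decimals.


delta_alpha = |26 - 17| = 9 x 10^-6/C
Stress = 3037 * 9e-6 * 34
= 0.9293 MPa

0.9293


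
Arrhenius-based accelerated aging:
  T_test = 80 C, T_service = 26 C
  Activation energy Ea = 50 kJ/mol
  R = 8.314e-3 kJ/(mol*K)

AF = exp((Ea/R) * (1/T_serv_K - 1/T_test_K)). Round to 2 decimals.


T_test_K = 353.15, T_serv_K = 299.15
AF = exp((50/8.314e-3) * (1/299.15 - 1/353.15))
= 21.63

21.63


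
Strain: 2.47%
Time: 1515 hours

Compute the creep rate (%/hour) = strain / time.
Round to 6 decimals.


Creep rate = 2.47 / 1515
= 0.001630 %/h

0.001630


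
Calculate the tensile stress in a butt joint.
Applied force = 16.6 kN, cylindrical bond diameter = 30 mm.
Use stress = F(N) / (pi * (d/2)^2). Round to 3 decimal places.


A = pi * 15.0^2 = 706.8583 mm^2
sigma = 16600.0 / 706.8583 = 23.484 MPa

23.484


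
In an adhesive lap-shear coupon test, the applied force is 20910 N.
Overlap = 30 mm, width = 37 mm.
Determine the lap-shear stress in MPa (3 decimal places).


stress = F / (overlap * width)
= 20910 / (30 * 37)
= 18.838 MPa

18.838


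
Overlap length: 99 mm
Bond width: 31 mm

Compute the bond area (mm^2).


Bond area = 99 * 31 = 3069 mm^2

3069


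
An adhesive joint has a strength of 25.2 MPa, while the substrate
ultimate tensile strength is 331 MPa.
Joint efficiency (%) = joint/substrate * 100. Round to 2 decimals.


Efficiency = 25.2 / 331 * 100
= 7.61%

7.61


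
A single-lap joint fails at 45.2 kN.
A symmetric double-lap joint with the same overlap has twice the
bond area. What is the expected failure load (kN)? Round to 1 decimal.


Double-lap load = 2 * 45.2 = 90.4 kN

90.4


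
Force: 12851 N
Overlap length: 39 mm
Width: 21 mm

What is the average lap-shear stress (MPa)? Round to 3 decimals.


Average shear stress = F / (overlap * width)
= 12851 / (39 * 21)
= 15.691 MPa

15.691


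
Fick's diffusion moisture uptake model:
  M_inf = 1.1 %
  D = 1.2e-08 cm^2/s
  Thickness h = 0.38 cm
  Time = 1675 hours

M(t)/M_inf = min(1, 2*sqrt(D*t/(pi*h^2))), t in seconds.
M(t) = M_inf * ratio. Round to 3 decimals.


t_sec = 1675 * 3600 = 6030000
ratio = 2*sqrt(1.2e-08*6030000/(pi*0.38^2))
= min(1, 0.798768)
= 0.798768
M(t) = 1.1 * 0.798768 = 0.879 %

0.879


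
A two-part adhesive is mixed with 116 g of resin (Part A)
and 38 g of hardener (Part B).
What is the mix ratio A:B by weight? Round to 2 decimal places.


Mix ratio = mass_A / mass_B
= 116 / 38
= 3.05

3.05


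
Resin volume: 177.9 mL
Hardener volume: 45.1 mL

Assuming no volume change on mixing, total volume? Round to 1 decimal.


V_total = 177.9 + 45.1 = 223.0 mL

223.0


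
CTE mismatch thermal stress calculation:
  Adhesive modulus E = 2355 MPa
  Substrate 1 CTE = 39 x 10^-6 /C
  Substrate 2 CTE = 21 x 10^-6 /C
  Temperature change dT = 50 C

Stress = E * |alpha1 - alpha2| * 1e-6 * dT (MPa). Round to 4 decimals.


delta_alpha = |39 - 21| = 18 x 10^-6/C
Stress = 2355 * 18e-6 * 50
= 2.1195 MPa

2.1195


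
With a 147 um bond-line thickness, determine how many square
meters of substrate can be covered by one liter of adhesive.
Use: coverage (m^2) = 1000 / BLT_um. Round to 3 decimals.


Coverage = 1000 / 147 = 6.803 m^2

6.803


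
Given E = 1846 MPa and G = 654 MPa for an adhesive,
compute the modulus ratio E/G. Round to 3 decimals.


E/G ratio = 1846 / 654 = 2.823

2.823


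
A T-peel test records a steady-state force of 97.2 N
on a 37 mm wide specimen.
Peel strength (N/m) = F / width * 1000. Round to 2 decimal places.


Peel strength = 97.2 / 37 * 1000
= 2627.03 N/m

2627.03


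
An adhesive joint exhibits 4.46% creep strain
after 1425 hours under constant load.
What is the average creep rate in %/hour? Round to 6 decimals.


Creep rate = strain / time
= 4.46 / 1425
= 0.003130 %/h

0.003130


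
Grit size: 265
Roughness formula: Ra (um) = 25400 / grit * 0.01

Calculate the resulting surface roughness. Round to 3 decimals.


Ra = 25400 / 265 * 0.01
= 0.958 um

0.958


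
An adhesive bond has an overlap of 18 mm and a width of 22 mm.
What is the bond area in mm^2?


Bond area = overlap * width
= 18 * 22
= 396 mm^2

396


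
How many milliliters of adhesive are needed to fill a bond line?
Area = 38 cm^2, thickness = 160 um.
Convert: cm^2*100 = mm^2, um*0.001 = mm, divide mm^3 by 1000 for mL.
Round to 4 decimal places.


= (38 * 100) * (160 * 0.001) / 1000
= 0.6080 mL

0.6080


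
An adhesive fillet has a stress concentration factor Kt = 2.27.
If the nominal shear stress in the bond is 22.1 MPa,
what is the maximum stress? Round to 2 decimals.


Max stress = 22.1 * 2.27 = 50.17 MPa

50.17


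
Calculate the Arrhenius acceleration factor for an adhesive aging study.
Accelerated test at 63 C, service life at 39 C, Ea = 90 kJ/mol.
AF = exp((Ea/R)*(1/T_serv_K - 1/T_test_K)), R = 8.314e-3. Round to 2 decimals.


T_test = 336.15 K, T_serv = 312.15 K
Ea/R = 90 / 0.008314 = 10825.11
AF = exp(10825.11 * (1/312.15 - 1/336.15))
= 11.89

11.89


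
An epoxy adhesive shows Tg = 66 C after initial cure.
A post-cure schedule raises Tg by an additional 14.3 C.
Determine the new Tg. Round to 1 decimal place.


New Tg = 66 + 14.3
= 80.3 C

80.3


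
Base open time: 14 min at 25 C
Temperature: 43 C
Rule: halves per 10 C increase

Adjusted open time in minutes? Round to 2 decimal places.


Acceleration = 2^((43-25)/10) = 3.4822
Open time = 14 / 3.4822 = 4.02 min

4.02


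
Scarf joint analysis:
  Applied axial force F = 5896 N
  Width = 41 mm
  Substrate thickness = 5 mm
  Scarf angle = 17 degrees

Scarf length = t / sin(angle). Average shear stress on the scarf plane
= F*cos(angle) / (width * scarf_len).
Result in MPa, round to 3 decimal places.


Scarf length = 5 / sin(17 deg) = 17.1015 mm
cos(17 deg) = 0.956305
Shear = 5896 * 0.956305 / (41 * 17.1015)
= 8.041 MPa

8.041


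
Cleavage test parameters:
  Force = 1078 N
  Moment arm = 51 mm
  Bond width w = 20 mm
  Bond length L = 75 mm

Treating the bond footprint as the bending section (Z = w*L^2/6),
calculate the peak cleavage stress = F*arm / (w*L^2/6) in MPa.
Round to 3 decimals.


M = 1078 * 51 = 54978 N*mm
Z = 20 * 75^2 / 6 = 112500 / 6 mm^3
sigma = M / Z = 6 * 54978 / 112500 = 329868 / 112500
= 2.932 MPa

2.932


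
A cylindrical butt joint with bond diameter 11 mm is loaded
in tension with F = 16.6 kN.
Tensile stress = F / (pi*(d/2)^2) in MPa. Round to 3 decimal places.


Area = pi * (11/2)^2 = 95.0332 mm^2
Stress = 16.6*1000 / 95.0332
= 174.676 MPa

174.676


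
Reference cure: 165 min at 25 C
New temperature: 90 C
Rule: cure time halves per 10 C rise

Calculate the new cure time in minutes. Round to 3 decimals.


factor = 2^((90-25)/10) = 90.5097
t_new = 165 / 90.5097 = 1.823 min

1.823


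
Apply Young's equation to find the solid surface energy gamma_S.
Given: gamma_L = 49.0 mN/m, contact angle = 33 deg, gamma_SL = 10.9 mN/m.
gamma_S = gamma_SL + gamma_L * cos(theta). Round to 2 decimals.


theta_rad = 33 * pi/180 = 0.575959
gamma_S = 10.9 + 49.0 * cos(0.575959)
= 51.99 mN/m

51.99


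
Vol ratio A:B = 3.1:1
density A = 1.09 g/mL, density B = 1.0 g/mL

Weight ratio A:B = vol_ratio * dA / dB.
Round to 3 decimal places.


Weight ratio = 3.1 * 1.09 / 1.0
= 3.379

3.379


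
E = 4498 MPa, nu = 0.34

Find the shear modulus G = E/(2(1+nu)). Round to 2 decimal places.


G = 4498 / (2 * 1.34)
= 1678.36 MPa

1678.36


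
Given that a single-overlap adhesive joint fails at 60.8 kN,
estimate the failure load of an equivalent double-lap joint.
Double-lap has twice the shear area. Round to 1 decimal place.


Double-lap factor = 2
Expected load = 60.8 * 2 = 121.6 kN

121.6


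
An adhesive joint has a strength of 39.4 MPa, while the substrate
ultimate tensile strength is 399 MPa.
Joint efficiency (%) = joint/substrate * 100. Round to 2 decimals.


Efficiency = 39.4 / 399 * 100
= 9.87%

9.87


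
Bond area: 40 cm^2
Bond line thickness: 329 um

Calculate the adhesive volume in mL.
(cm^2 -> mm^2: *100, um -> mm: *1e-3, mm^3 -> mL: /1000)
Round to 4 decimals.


V = 40*100 * 329*1e-3 / 1000
= 1.3160 mL

1.3160


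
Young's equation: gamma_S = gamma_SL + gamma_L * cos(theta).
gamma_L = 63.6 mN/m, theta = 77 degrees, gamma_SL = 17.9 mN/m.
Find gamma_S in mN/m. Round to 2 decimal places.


cos(77 deg) = 0.224951
gamma_S = 17.9 + 63.6 * 0.224951
= 32.21 mN/m

32.21


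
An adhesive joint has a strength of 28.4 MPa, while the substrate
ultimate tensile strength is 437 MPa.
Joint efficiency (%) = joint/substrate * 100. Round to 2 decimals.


Efficiency = 28.4 / 437 * 100
= 6.50%

6.50


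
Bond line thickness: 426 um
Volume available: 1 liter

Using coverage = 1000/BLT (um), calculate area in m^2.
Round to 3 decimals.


1 L = 1e6 mm^3, thickness = 426 um = 0.426 mm
Area = 1e6 / 0.426 mm^2 = (1e6 / 0.426) / 1e6 m^2 = 1000 / 426 m^2
= 2.347 m^2

2.347


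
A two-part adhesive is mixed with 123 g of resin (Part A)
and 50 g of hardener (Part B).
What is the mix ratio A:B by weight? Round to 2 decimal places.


Mix ratio = mass_A / mass_B
= 123 / 50
= 2.46

2.46


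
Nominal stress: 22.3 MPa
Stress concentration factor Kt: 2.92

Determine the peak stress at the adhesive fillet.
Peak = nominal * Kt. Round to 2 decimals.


Peak stress = 22.3 * 2.92
= 65.12 MPa

65.12


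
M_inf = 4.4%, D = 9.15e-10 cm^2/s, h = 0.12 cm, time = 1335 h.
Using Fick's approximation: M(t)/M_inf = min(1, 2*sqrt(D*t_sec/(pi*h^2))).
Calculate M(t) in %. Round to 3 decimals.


t = 4806000 s
ratio = min(1, 2*sqrt(9.15e-10*4806000/(pi*0.0144)))
= 0.623557
M(t) = 4.4 * 0.623557 = 2.744%

2.744


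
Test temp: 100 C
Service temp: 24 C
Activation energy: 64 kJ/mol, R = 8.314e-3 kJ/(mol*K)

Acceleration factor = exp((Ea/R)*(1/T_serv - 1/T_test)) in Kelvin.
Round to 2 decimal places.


AF = exp((64/0.008314)*(1/297.15 - 1/373.15))
= 195.63

195.63


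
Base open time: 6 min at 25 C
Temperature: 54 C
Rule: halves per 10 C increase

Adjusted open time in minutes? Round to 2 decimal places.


Acceleration = 2^((54-25)/10) = 7.4643
Open time = 6 / 7.4643 = 0.80 min

0.80


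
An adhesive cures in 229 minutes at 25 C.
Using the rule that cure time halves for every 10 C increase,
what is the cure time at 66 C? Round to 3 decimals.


Factor = 2^((66 - 25) / 10) = 17.1484
Cure time = 229 / 17.1484
= 13.354 minutes

13.354


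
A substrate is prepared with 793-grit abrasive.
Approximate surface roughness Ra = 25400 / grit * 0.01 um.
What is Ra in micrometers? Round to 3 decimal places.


Ra = 25400 / 793 * 0.01 = 0.320 um

0.320


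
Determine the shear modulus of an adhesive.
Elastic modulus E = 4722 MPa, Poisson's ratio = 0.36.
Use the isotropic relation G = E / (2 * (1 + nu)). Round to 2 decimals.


G = 4722 / (2*(1+0.36)) = 4722 / 2.72
= 1736.03 MPa

1736.03


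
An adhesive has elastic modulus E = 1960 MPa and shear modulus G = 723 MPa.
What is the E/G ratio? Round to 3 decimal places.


E/G = 1960 / 723 = 2.711

2.711


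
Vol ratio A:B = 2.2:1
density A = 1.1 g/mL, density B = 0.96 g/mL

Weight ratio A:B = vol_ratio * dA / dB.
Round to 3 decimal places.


Weight ratio = 2.2 * 1.1 / 0.96
= 2.521

2.521


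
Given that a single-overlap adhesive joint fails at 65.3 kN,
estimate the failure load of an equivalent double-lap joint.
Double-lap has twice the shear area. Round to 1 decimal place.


Double-lap factor = 2
Expected load = 65.3 * 2 = 130.6 kN

130.6


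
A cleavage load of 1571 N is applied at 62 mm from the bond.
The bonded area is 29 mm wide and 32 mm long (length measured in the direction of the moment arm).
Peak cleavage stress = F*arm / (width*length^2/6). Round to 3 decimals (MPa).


Moment = 1571 * 62 = 97402 N*mm
Section modulus = 29 * 1024 / 6 = 29696 / 6 mm^3
Stress = 97402 / (29696 / 6) = 584412 / 29696
= 19.680 MPa

19.680


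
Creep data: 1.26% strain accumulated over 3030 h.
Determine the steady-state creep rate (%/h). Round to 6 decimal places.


Rate = 1.26 / 3030 = 0.000416 %/h

0.000416


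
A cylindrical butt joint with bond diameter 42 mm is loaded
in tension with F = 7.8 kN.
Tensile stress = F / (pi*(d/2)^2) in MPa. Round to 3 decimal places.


Area = pi * (42/2)^2 = 1385.4424 mm^2
Stress = 7.8*1000 / 1385.4424
= 5.630 MPa

5.630


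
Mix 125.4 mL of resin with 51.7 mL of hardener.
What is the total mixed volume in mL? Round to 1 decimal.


Total = 125.4 + 51.7 = 177.1 mL

177.1


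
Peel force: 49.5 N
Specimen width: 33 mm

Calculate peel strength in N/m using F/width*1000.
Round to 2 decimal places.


Peel strength = 49.5 / 33 * 1000 = 1500.00 N/m

1500.00


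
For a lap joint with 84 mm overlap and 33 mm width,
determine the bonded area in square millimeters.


Area = 84 * 33 = 2772 mm^2

2772


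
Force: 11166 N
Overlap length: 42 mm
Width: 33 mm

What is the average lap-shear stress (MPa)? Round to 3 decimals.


Average shear stress = F / (overlap * width)
= 11166 / (42 * 33)
= 8.056 MPa

8.056


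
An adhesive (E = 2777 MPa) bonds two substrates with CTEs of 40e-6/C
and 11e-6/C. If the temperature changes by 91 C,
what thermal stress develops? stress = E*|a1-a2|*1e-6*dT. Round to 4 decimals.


Stress = 2777 * |40 - 11| * 1e-6 * 91
= 7.3285 MPa

7.3285


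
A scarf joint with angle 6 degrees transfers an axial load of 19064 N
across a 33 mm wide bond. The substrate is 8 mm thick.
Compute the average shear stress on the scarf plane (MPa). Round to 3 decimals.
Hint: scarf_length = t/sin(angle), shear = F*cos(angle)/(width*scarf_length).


scarf_length = 8 / sin(6 deg) = 76.5342 mm
cos(6 deg) = 0.994522
shear stress = 19064 * 0.994522 / (33 * 76.5342)
= 7.507 MPa

7.507


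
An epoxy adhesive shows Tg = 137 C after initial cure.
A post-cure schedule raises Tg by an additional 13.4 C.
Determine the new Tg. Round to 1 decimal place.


New Tg = 137 + 13.4
= 150.4 C

150.4


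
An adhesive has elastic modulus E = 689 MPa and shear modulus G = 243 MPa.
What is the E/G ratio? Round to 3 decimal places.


E/G = 689 / 243 = 2.835

2.835


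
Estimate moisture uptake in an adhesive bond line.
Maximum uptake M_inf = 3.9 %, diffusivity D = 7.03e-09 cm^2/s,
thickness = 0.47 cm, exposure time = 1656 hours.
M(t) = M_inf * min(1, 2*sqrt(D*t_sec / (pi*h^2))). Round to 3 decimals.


Convert time: 1656 h = 5961600 s
ratio = min(1, 2*sqrt(7.03e-09*5961600/(pi*0.47^2)))
= 0.491492
M(t) = 3.9 * 0.491492 = 1.917%

1.917


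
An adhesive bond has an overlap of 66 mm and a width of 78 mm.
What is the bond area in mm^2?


Bond area = overlap * width
= 66 * 78
= 5148 mm^2

5148


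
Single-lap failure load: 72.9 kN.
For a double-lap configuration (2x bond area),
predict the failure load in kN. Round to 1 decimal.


Failure load = 72.9 * 2 = 145.8 kN

145.8


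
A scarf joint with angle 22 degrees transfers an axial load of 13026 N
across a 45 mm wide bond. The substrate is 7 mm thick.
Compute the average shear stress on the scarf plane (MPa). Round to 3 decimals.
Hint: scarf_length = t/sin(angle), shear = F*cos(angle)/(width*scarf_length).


scarf_length = 7 / sin(22 deg) = 18.6863 mm
cos(22 deg) = 0.927184
shear stress = 13026 * 0.927184 / (45 * 18.6863)
= 14.363 MPa

14.363


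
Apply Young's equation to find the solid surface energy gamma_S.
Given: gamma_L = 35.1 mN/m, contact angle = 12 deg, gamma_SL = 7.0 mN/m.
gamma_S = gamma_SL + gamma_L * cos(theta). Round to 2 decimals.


theta_rad = 12 * pi/180 = 0.209440
gamma_S = 7.0 + 35.1 * cos(0.209440)
= 41.33 mN/m

41.33


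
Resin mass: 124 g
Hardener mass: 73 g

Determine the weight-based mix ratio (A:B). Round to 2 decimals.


Ratio = 124 / 73 = 1.70

1.70


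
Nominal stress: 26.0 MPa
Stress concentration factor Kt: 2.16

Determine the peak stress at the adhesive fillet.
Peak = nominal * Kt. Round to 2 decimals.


Peak stress = 26.0 * 2.16
= 56.16 MPa

56.16


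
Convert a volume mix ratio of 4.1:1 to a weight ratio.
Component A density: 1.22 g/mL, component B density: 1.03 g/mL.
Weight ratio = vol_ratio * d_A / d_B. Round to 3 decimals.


= 4.1 * 1.22 / 1.03 = 4.856

4.856


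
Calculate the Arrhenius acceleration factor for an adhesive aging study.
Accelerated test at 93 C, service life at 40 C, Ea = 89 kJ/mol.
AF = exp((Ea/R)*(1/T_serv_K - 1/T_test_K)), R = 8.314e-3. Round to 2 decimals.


T_test = 366.15 K, T_serv = 313.15 K
Ea/R = 89 / 0.008314 = 10704.84
AF = exp(10704.84 * (1/313.15 - 1/366.15))
= 140.92

140.92


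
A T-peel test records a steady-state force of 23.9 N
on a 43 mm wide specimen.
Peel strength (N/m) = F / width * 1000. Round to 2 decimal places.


Peel strength = 23.9 / 43 * 1000
= 555.81 N/m

555.81


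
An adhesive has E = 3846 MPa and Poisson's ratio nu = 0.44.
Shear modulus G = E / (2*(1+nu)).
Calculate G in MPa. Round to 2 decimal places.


G = 3846 / (2*(1+0.44))
= 3846 / 2.88
= 1335.42 MPa

1335.42


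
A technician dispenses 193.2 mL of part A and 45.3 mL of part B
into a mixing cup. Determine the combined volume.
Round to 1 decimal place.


Combined volume = 193.2 + 45.3
= 238.5 mL

238.5


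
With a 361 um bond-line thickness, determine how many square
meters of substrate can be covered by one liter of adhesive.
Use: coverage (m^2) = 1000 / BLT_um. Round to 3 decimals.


Coverage = 1000 / 361 = 2.770 m^2

2.770


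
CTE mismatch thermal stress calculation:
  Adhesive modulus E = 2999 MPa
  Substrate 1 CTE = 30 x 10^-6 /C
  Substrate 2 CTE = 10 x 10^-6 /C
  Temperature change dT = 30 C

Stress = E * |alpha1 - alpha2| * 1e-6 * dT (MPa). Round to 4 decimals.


delta_alpha = |30 - 10| = 20 x 10^-6/C
Stress = 2999 * 20e-6 * 30
= 1.7994 MPa

1.7994


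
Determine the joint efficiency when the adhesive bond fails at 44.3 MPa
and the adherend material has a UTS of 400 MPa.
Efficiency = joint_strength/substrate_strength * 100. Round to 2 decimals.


Joint efficiency = 44.3 / 400 * 100
= 11.08%

11.08


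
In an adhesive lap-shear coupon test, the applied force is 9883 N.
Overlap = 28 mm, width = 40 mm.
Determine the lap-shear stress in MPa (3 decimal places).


stress = F / (overlap * width)
= 9883 / (28 * 40)
= 8.824 MPa

8.824


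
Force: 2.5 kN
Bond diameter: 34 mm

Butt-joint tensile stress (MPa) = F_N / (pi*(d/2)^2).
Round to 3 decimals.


F_N = 2.5 * 1000 = 2500.0 N
A = pi*(17.0)^2 = 907.9203 mm^2
stress = 2500.0 / 907.9203 = 2.754 MPa

2.754


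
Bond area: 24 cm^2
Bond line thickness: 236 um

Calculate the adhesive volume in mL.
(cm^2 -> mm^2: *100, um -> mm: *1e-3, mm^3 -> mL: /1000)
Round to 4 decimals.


V = 24*100 * 236*1e-3 / 1000
= 0.5664 mL

0.5664


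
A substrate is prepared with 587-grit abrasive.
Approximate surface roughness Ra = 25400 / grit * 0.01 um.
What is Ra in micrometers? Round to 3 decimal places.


Ra = 25400 / 587 * 0.01 = 0.433 um

0.433


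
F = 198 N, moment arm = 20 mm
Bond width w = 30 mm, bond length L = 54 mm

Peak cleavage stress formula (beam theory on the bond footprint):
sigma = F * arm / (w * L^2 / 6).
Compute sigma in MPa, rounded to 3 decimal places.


sigma = (198 * 20) / (30 * 2916 / 6)
= 3960 * 6 / 87480
= 23760 / 87480
= 0.272 MPa

0.272


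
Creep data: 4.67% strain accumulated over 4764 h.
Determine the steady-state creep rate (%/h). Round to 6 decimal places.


Rate = 4.67 / 4764 = 0.000980 %/h

0.000980


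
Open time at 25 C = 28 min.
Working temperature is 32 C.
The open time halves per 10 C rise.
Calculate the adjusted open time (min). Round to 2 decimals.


factor = 2^((32 - 25) / 10) = 1.6245
ot = 28 / 1.6245 = 17.24 min

17.24


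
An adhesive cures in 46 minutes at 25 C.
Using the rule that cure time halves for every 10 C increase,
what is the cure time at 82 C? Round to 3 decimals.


Factor = 2^((82 - 25) / 10) = 51.9842
Cure time = 46 / 51.9842
= 0.885 minutes

0.885


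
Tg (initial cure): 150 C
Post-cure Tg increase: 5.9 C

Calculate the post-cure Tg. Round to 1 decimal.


Post-cure Tg = 150 + 5.9 = 155.9 C

155.9


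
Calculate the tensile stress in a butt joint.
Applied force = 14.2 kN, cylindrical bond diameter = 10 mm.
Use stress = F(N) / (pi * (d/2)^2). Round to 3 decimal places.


A = pi * 5.0^2 = 78.5398 mm^2
sigma = 14200.0 / 78.5398 = 180.800 MPa

180.800


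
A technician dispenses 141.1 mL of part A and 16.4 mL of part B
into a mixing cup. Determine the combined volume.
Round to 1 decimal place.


Combined volume = 141.1 + 16.4
= 157.5 mL

157.5


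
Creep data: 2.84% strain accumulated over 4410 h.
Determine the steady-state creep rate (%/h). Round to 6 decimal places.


Rate = 2.84 / 4410 = 0.000644 %/h

0.000644


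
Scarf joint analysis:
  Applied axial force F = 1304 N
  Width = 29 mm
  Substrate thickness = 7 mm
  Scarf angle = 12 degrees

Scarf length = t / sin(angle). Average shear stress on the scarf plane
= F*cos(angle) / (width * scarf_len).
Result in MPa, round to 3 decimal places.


Scarf length = 7 / sin(12 deg) = 33.6681 mm
cos(12 deg) = 0.978148
Shear = 1304 * 0.978148 / (29 * 33.6681)
= 1.306 MPa

1.306


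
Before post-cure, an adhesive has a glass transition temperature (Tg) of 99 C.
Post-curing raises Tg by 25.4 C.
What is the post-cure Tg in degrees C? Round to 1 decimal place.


Tg_post = Tg_base + delta_Tg
= 99 + 25.4
= 124.4 C

124.4


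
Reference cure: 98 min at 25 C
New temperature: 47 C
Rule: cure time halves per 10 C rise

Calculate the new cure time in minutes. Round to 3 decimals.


factor = 2^((47-25)/10) = 4.5948
t_new = 98 / 4.5948 = 21.328 min

21.328


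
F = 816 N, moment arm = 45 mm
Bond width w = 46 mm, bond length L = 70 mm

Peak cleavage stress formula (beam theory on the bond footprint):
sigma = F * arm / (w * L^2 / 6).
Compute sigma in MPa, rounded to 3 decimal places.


sigma = (816 * 45) / (46 * 4900 / 6)
= 36720 * 6 / 225400
= 220320 / 225400
= 0.977 MPa

0.977


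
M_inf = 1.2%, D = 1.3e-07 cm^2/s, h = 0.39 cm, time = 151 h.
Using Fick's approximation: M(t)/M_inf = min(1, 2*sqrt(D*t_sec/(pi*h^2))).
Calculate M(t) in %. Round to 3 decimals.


t = 543600 s
ratio = min(1, 2*sqrt(1.3e-07*543600/(pi*0.1521)))
= 0.769134
M(t) = 1.2 * 0.769134 = 0.923%

0.923


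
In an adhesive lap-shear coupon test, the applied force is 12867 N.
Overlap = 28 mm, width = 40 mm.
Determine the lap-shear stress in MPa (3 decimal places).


stress = F / (overlap * width)
= 12867 / (28 * 40)
= 11.488 MPa

11.488


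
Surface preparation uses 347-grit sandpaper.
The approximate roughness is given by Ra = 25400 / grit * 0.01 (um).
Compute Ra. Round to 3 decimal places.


Ra = 25400 / 347 * 0.01
= 254 / 347
= 0.732 um

0.732


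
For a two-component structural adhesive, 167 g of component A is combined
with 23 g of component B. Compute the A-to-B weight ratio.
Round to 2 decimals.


Weight ratio A:B = 167 / 23
= 7.26

7.26


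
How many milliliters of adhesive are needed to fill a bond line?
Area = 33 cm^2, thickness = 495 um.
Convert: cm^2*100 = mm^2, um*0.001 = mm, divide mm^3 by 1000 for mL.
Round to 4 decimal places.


= (33 * 100) * (495 * 0.001) / 1000
= 1.6335 mL

1.6335


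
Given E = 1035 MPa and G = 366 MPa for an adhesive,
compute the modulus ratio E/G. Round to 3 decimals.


E/G ratio = 1035 / 366 = 2.828

2.828


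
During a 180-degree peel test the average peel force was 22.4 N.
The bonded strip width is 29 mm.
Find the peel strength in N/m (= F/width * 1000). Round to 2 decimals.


Peel strength = F/width * 1000
= 22.4 / 29 * 1000
= 772.41 N/m

772.41


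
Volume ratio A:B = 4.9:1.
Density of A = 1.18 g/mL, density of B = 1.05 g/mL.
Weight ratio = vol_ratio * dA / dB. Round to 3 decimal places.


Wt ratio = 4.9 * 1.18 / 1.05
= 5.507

5.507


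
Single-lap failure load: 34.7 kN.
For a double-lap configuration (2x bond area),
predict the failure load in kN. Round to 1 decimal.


Failure load = 34.7 * 2 = 69.4 kN

69.4


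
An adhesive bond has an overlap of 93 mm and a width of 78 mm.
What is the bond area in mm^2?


Bond area = overlap * width
= 93 * 78
= 7254 mm^2

7254


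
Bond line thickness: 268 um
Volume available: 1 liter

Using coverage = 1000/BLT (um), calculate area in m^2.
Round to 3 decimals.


1 L = 1e6 mm^3, thickness = 268 um = 0.268 mm
Area = 1e6 / 0.268 mm^2 = (1e6 / 0.268) / 1e6 m^2 = 1000 / 268 m^2
= 3.731 m^2

3.731


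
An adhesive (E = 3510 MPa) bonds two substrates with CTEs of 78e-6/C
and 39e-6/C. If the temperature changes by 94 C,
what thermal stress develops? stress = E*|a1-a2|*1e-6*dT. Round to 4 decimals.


Stress = 3510 * |78 - 39| * 1e-6 * 94
= 12.8677 MPa

12.8677


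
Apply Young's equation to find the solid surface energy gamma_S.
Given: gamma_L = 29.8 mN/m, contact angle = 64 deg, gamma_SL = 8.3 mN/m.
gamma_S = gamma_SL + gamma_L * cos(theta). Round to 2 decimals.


theta_rad = 64 * pi/180 = 1.117011
gamma_S = 8.3 + 29.8 * cos(1.117011)
= 21.36 mN/m

21.36


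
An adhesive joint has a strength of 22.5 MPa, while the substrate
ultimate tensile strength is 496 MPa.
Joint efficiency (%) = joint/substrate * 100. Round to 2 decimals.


Efficiency = 22.5 / 496 * 100
= 4.54%

4.54


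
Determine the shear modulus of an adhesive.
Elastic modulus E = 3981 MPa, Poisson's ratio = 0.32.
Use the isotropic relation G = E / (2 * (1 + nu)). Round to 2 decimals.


G = 3981 / (2*(1+0.32)) = 3981 / 2.64
= 1507.95 MPa

1507.95


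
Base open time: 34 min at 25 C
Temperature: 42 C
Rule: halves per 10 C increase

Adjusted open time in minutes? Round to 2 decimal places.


Acceleration = 2^((42-25)/10) = 3.2490
Open time = 34 / 3.2490 = 10.46 min

10.46


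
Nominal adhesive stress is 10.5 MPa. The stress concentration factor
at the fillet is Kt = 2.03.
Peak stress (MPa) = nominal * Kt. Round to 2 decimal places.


Peak = 10.5 * 2.03 = 21.32 MPa

21.32


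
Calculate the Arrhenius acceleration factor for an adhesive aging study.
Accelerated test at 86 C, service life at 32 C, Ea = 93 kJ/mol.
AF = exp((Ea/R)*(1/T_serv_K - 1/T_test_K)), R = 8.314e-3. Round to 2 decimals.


T_test = 359.15 K, T_serv = 305.15 K
Ea/R = 93 / 0.008314 = 11185.95
AF = exp(11185.95 * (1/305.15 - 1/359.15))
= 247.55

247.55


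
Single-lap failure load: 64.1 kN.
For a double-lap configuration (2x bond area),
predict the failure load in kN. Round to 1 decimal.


Failure load = 64.1 * 2 = 128.2 kN

128.2


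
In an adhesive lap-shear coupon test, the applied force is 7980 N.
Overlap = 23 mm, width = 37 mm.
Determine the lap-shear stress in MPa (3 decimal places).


stress = F / (overlap * width)
= 7980 / (23 * 37)
= 9.377 MPa

9.377


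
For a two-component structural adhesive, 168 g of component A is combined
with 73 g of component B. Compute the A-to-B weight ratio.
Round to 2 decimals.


Weight ratio A:B = 168 / 73
= 2.30

2.30


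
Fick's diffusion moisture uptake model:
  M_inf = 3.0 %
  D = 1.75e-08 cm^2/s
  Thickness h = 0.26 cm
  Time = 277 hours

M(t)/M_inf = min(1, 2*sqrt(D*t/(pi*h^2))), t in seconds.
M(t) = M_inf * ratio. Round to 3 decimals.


t_sec = 277 * 3600 = 997200
ratio = 2*sqrt(1.75e-08*997200/(pi*0.26^2))
= min(1, 0.573313)
= 0.573313
M(t) = 3.0 * 0.573313 = 1.720 %

1.720
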